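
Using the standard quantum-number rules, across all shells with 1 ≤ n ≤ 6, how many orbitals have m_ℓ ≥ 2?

20

Count contributing orbitals for each principal shell:
n=3 → 1; n=4 → 3; n=5 → 6; n=6 → 10.
Total orbitals: 1 + 3 + 6 + 10 = 20.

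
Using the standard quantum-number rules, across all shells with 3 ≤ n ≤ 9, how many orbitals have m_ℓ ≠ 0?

238

Treat each shell separately and count matching orbitals:
n=3 → 6; n=4 → 12; n=5 → 20; n=6 → 30; n=7 → 42; n=8 → 56; n=9 → 72.
Total orbitals: 6 + 12 + 20 + 30 + 42 + 56 + 72 = 238.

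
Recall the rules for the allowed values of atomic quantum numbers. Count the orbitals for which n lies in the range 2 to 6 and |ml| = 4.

Treat each shell separately and count matching orbitals:
n=5 → 2; n=6 → 4.
Total orbitals: 2 + 4 = 6.

6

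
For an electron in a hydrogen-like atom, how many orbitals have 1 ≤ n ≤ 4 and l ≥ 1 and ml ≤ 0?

16

Count contributing orbitals for each principal shell:
n=2 → 2; n=3 → 5; n=4 → 9.
Total orbitals: 2 + 5 + 9 = 16.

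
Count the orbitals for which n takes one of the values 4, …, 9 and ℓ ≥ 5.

For each n in the range, tally the orbitals obeying ℓ ≥ 5:
n=6 → 11; n=7 → 24; n=8 → 39; n=9 → 56.
Total orbitals: 11 + 24 + 39 + 56 = 130.

130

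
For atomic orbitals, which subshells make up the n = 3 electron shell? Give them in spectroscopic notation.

For n = 3, l runs from 0 to 2. In spectroscopic notation l = 0,1,2,… ↔ s,p,d,f,g,h,i, so the subshells are 3s, 3p, 3d.

3s, 3p, 3d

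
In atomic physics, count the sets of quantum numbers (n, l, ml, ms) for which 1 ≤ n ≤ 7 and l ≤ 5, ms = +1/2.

127

For each n in the range, tally the orbitals obeying l ≤ 5:
n=1 → 1; n=2 → 4; n=3 → 9; n=4 → 16; n=5 → 25; n=6 → 36; n=7 → 36.
Orbitals: 1 + 4 + 9 + 16 + 25 + 36 + 36 = 127. With ms fixed to +1/2 there is one state per orbital, so 127 states.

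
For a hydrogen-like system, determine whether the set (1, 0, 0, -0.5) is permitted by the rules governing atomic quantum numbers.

Valid

n = 1 is a positive integer. l = 0 satisfies 0 ≤ l ≤ n−1 = 0. ml = 0 lies in the range −l … +l (here 0). ms = -1/2 is one of ±1/2.
All four constraints are satisfied.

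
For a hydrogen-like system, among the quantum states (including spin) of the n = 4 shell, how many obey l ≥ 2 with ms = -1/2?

The (l, ml) pairs meeting l ≥ 2 give: l=2 → 5; l=3 → 7.
Orbitals: 5 + 7 = 12. With ms fixed to a single value there is one state per orbital, giving 12 states.

12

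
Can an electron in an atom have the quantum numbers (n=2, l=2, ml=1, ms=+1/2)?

Not allowed

The orbital quantum number must satisfy 0 ≤ l ≤ n−1. With n = 2 the allowed l values are 0, 1, so l = 2 is out of range.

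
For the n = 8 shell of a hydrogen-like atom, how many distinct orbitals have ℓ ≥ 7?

With n = 8 the allowed ℓ are 0, 1, …, 7.
The (ℓ, m_ℓ) pairs meeting ℓ ≥ 7 give: ℓ=7 → 15.
Total orbitals: 15.

15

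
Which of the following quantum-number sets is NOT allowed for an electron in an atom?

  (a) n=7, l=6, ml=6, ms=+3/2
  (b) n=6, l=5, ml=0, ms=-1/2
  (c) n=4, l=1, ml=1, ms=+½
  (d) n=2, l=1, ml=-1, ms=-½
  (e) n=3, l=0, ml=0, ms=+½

(a) has ms = +3/2, but an electron's spin must be ±1/2.
The remaining sets (b), (c), (d), (e) satisfy all four rules.

(a)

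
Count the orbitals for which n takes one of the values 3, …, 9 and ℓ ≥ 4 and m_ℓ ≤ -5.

20

For each n in the range, tally the orbitals obeying ℓ ≥ 4 and m_ℓ ≤ -5:
n=6 → 1; n=7 → 3; n=8 → 6; n=9 → 10.
Total orbitals: 1 + 3 + 6 + 10 = 20.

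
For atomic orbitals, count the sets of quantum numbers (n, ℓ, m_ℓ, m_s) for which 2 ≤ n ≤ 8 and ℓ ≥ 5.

148

Work shell by shell — for each n, count the (ℓ, m_ℓ) pairs that satisfy ℓ ≥ 5:
n=6 → 11; n=7 → 24; n=8 → 39.
Orbitals: 11 + 24 + 39 = 74. Including both spin states (m_s = ±1/2) gives 2 × 74 = 148 states.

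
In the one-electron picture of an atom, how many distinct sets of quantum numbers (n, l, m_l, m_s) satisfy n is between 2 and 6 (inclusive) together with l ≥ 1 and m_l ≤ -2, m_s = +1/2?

Treat each shell separately and count matching orbitals:
n=3 → 1; n=4 → 3; n=5 → 6; n=6 → 10.
Orbitals: 1 + 3 + 6 + 10 = 20. With m_s fixed to +1/2 there is one state per orbital, so 20 states.

20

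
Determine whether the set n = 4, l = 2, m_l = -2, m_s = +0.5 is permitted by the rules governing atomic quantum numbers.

n = 4 is a positive integer. l = 2 satisfies 0 ≤ l ≤ n−1 = 3. m_l = -2 lies in the range −l … +l (here −2 … 2). m_s = +1/2 is one of ±1/2.
All four constraints are satisfied.

Valid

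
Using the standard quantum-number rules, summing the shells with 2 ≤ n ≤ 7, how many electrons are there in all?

278

Shell n has n² orbitals: 2²=4 + 3²=9 + 4²=16 + 5²=25 + 6²=36 + 7²=49 = 139 orbitals.
Two spin states per orbital: 2 × 139 = 278 electrons.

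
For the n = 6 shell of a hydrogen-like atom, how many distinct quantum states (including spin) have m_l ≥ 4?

Go through l = 0, …, 5 (the values permitted for n = 6).
Contributions: l=4 → 1; l=5 → 2.
Orbitals: 1 + 2 = 3. Each orbital carries two spin states, so 3 × 2 = 6 states.

6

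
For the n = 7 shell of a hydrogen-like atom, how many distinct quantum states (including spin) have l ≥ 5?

With n = 7 the allowed l are 0, 1, …, 6.
Contributions: l=5 → 11; l=6 → 13.
Orbitals: 11 + 13 = 24. Each orbital carries two spin states, so 24 × 2 = 48 states.

48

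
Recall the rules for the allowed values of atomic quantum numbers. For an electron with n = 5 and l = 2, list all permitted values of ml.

-2, -1, 0, 1, 2

ml takes every integer from −l to +l. With l = 2 that gives the 5 values -2, -1, 0, 1, 2.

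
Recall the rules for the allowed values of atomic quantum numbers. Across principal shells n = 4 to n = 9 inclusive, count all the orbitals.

Shell n has n² orbitals: 4²=16 + 5²=25 + 6²=36 + 7²=49 + 8²=64 + 9²=81 = 271 orbitals.

271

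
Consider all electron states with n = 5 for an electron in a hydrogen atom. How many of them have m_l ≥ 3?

For n = 5, l ranges over 0 … 4.
Orbitals with m_l ≥ 3, by l: l=3 → 1; l=4 → 2.
Orbitals: 1 + 2 = 3. Each orbital carries two spin states, so 3 × 2 = 6 states.

6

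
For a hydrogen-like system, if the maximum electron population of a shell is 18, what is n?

n = 3

2n² = 18 ⇒ n² = 9 ⇒ n = 3.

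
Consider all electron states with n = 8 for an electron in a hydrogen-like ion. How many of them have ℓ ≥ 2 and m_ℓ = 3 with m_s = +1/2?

5

For n = 8, ℓ ranges over 0 … 7.
The (ℓ, m_ℓ) pairs meeting ℓ ≥ 2 and m_ℓ = 3 give: ℓ=3 → 1; ℓ=4 → 1; ℓ=5 → 1; ℓ=6 → 1; ℓ=7 → 1.
Orbitals: 1 + 1 + 1 + 1 + 1 = 5. With m_s fixed to a single value there is one state per orbital, giving 5 states.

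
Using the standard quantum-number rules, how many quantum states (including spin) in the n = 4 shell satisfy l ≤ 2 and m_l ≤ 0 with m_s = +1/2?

6

The n = 4 shell has l = 0 through 3; check each.
Contributions: l=0 → 1; l=1 → 2; l=2 → 3.
Orbitals: 1 + 2 + 3 = 6. With m_s fixed to a single value there is one state per orbital, giving 6 states.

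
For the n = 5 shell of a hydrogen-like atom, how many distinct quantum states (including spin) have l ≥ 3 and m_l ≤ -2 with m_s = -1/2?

Go through l = 0, …, 4 (the values permitted for n = 5).
The (l, m_l) pairs meeting l ≥ 3 and m_l ≤ -2 give: l=3 → 2; l=4 → 3.
Orbitals: 2 + 3 = 5. With m_s fixed to a single value there is one state per orbital, giving 5 states.

5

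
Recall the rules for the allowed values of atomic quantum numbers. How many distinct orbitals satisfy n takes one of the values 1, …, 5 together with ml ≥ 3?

Count contributing orbitals for each principal shell:
n=4 → 1; n=5 → 3.
Total orbitals: 1 + 3 = 4.

4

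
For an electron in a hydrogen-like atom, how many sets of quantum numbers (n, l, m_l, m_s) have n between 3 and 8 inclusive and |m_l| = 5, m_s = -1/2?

For each n in the range, tally the orbitals obeying |m_l| = 5:
n=6 → 2; n=7 → 4; n=8 → 6.
Orbitals: 2 + 4 + 6 = 12. With m_s fixed to -1/2 there is one state per orbital, so 12 states.

12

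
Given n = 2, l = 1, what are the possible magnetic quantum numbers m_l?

m_l takes every integer from −l to +l. With l = 1 that gives the 3 values -1, 0, 1.

-1, 0, 1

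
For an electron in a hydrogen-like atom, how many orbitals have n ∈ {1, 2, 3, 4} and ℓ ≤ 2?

Count contributing orbitals for each principal shell:
n=1 → 1; n=2 → 4; n=3 → 9; n=4 → 9.
Total orbitals: 1 + 4 + 9 + 9 = 23.

23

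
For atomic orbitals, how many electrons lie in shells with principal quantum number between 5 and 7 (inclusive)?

220

Shell n has n² orbitals: 5²=25 + 6²=36 + 7²=49 = 110 orbitals.
Two spin states per orbital: 2 × 110 = 220 electrons.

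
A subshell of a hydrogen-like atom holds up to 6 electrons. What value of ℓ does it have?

ℓ = 1 (p)

2(2ℓ+1) = 6 ⇒ 2ℓ+1 = 3 ⇒ ℓ = 1.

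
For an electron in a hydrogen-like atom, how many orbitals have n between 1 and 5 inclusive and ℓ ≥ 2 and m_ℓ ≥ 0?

For each n in the range, tally the orbitals obeying ℓ ≥ 2 and m_ℓ ≥ 0:
n=3 → 3; n=4 → 7; n=5 → 12.
Total orbitals: 3 + 7 + 12 = 22.

22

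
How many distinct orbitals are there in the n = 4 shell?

16

The n = 4 shell contains n² = 4² = 16 orbitals.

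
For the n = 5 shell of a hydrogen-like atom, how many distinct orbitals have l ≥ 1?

Per l-value: l=1 → 3; l=2 → 5; l=3 → 7; l=4 → 9.
Total orbitals: 3 + 5 + 7 + 9 = 24.

24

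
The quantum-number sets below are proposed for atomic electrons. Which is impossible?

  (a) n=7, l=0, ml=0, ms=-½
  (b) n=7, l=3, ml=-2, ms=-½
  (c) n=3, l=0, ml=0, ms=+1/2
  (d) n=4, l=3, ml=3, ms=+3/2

(d) has ms = +3/2, but an electron's spin must be ±1/2.
The remaining sets (a), (b), (c) satisfy all four rules.

(d)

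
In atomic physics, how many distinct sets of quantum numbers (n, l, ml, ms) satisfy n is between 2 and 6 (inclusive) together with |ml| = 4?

12

Count contributing orbitals for each principal shell:
n=5 → 2; n=6 → 4.
Orbitals: 2 + 4 = 6. Including both spin states (ms = ±1/2) gives 2 × 6 = 12 states.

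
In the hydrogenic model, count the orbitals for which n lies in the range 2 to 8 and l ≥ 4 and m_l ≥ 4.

20

Per-shell orbital counts meeting the constraint:
n=5 → 1; n=6 → 3; n=7 → 6; n=8 → 10.
Total orbitals: 1 + 3 + 6 + 10 = 20.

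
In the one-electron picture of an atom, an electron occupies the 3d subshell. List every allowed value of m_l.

The 3d subshell has l = 2, and m_l takes every integer from −l to +l. With l = 2 that gives the 5 values -2, -1, 0, 1, 2.

-2, -1, 0, 1, 2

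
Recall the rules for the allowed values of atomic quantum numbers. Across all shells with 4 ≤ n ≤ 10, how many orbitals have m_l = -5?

Go shell by shell, enumerating (l, m_l) with m_l = -5:
n=6 → 1; n=7 → 2; n=8 → 3; n=9 → 4; n=10 → 5.
Total orbitals: 1 + 2 + 3 + 4 + 5 = 15.

15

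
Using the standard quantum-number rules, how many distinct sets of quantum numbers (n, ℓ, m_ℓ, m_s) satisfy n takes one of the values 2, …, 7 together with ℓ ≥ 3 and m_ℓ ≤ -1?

Count contributing orbitals for each principal shell:
n=4 → 3; n=5 → 7; n=6 → 12; n=7 → 18.
Orbitals: 3 + 7 + 12 + 18 = 40. Including both spin states (m_s = ±1/2) gives 2 × 40 = 80 states.

80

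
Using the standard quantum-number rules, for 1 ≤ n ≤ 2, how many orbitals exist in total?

5

Total orbitals = 1² + 2² = 5.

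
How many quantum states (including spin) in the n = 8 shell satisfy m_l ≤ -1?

56

With n = 8 the allowed l are 0, 1, …, 7.
The (l, m_l) pairs meeting m_l ≤ -1 give: l=1 → 1; l=2 → 2; l=3 → 3; l=4 → 4; l=5 → 5; l=6 → 6; l=7 → 7.
Orbitals: 1 + 2 + 3 + 4 + 5 + 6 + 7 = 28. Each orbital carries two spin states, so 28 × 2 = 56 states.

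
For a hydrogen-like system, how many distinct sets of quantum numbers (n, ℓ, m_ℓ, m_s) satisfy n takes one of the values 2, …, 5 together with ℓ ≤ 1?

32

Work shell by shell — for each n, count the (ℓ, m_ℓ) pairs that satisfy ℓ ≤ 1:
n=2 → 4; n=3 → 4; n=4 → 4; n=5 → 4.
Orbitals: 4 + 4 + 4 + 4 = 16. Including both spin states (m_s = ±1/2) gives 2 × 16 = 32 states.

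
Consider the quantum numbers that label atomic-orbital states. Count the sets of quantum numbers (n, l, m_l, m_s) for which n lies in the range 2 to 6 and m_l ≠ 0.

140

Per-shell orbital counts meeting the constraint:
n=2 → 2; n=3 → 6; n=4 → 12; n=5 → 20; n=6 → 30.
Orbitals: 2 + 6 + 12 + 20 + 30 = 70. Including both spin states (m_s = ±1/2) gives 2 × 70 = 140 states.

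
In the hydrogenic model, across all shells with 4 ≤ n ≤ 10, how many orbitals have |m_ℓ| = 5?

Count contributing orbitals for each principal shell:
n=6 → 2; n=7 → 4; n=8 → 6; n=9 → 8; n=10 → 10.
Total orbitals: 2 + 4 + 6 + 8 + 10 = 30.

30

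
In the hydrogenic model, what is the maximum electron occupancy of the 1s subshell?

2

A subshell with ℓ = 0 has 2ℓ+1 = 1 orbital, each holding 2 electrons (spin ±1/2), so 1 × 2 = 2.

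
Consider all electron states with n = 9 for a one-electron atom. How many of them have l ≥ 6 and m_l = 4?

The n = 9 shell has l = 0 through 8; check each.
Per l-value: l=6 → 1; l=7 → 1; l=8 → 1.
Orbitals: 1 + 1 + 1 = 3. Each orbital carries two spin states, so 3 × 2 = 6 states.

6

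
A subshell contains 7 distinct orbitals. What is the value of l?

l = 3 (f)

2l+1 = 7 gives l = 3.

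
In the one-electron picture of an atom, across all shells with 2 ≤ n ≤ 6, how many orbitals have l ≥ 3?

50

Work shell by shell — for each n, count the (l, m_l) pairs that satisfy l ≥ 3:
n=4 → 7; n=5 → 16; n=6 → 27.
Total orbitals: 7 + 16 + 27 = 50.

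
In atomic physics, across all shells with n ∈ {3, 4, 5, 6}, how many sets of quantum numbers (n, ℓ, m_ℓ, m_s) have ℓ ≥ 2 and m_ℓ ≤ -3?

20

Per-shell orbital counts meeting the constraint:
n=4 → 1; n=5 → 3; n=6 → 6.
Orbitals: 1 + 3 + 6 = 10. Including both spin states (m_s = ±1/2) gives 2 × 10 = 20 states.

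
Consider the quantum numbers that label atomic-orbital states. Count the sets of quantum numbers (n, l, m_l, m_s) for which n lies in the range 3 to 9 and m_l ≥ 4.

70

For each n in the range, tally the orbitals obeying m_l ≥ 4:
n=5 → 1; n=6 → 3; n=7 → 6; n=8 → 10; n=9 → 15.
Orbitals: 1 + 3 + 6 + 10 + 15 = 35. Including both spin states (m_s = ±1/2) gives 2 × 35 = 70 states.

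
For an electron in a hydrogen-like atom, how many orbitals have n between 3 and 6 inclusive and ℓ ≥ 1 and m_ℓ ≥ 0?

48

Per-shell orbital counts meeting the constraint:
n=3 → 5; n=4 → 9; n=5 → 14; n=6 → 20.
Total orbitals: 5 + 9 + 14 + 20 = 48.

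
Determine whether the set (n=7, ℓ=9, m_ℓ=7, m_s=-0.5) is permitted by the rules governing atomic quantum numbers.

Not allowed

The orbital quantum number must satisfy 0 ≤ ℓ ≤ n−1. With n = 7 the allowed ℓ values are 0, 1, 2, 3, 4, 5, 6, so ℓ = 9 is out of range.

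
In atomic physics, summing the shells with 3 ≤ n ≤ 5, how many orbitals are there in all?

Shell n has n² orbitals: 3²=9 + 4²=16 + 5²=25 = 50 orbitals.

50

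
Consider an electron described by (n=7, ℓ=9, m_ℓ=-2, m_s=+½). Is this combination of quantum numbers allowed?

Not allowed

The orbital quantum number must satisfy 0 ≤ ℓ ≤ n−1. With n = 7 the allowed ℓ values are 0, 1, 2, 3, 4, 5, 6, so ℓ = 9 is out of range.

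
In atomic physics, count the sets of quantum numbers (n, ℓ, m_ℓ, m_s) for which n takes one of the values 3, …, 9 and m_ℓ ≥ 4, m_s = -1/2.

35

Work shell by shell — for each n, count the (ℓ, m_ℓ) pairs that satisfy m_ℓ ≥ 4:
n=5 → 1; n=6 → 3; n=7 → 6; n=8 → 10; n=9 → 15.
Orbitals: 1 + 3 + 6 + 10 + 15 = 35. With m_s fixed to -1/2 there is one state per orbital, so 35 states.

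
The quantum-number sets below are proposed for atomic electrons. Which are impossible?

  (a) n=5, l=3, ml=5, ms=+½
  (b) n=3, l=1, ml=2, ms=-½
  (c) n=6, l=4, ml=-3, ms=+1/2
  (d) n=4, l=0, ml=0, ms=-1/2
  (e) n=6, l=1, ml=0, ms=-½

(a) and (b)

(a) has |ml| = 5 > l = 3, violating −l ≤ ml ≤ l.
(b) has |ml| = 2 > l = 1, violating −l ≤ ml ≤ l.
The remaining sets (c), (d), (e) satisfy all four rules.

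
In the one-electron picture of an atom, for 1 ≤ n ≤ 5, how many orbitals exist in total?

55

Total orbitals = 1² + 2² + 3² + 4² + 5² = 55.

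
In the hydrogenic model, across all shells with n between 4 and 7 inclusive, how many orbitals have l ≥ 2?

110

Work shell by shell — for each n, count the (l, m_l) pairs that satisfy l ≥ 2:
n=4 → 12; n=5 → 21; n=6 → 32; n=7 → 45.
Total orbitals: 12 + 21 + 32 + 45 = 110.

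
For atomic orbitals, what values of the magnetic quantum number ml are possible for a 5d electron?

The 5d subshell has l = 2, and ml takes every integer from −l to +l. With l = 2 that gives the 5 values -2, -1, 0, 1, 2.

-2, -1, 0, 1, 2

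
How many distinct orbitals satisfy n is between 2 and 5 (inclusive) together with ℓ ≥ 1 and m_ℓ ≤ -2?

10

Per-shell orbital counts meeting the constraint:
n=3 → 1; n=4 → 3; n=5 → 6.
Total orbitals: 1 + 3 + 6 = 10.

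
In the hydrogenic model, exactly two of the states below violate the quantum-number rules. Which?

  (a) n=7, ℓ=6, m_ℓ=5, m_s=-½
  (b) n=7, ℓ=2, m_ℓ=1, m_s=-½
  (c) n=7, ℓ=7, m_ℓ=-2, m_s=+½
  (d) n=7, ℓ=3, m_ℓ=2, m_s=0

(c) and (d)

(c) has ℓ = 7 ≥ n = 7, violating 0 ≤ ℓ ≤ n−1.
(d) has m_s = 0, but an electron's spin must be ±1/2.
The remaining sets (a), (b) satisfy all four rules.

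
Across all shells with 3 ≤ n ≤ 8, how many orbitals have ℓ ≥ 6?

41

Per-shell orbital counts meeting the constraint:
n=7 → 13; n=8 → 28.
Total orbitals: 13 + 28 = 41.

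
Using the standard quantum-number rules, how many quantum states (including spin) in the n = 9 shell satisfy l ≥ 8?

Contributions: l=8 → 17.
Orbitals: 17. Each orbital carries two spin states, so 17 × 2 = 34 states.

34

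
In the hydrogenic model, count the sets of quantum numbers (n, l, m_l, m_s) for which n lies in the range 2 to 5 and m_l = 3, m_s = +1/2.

Work shell by shell — for each n, count the (l, m_l) pairs that satisfy m_l = 3:
n=4 → 1; n=5 → 2.
Orbitals: 1 + 2 = 3. With m_s fixed to +1/2 there is one state per orbital, so 3 states.

3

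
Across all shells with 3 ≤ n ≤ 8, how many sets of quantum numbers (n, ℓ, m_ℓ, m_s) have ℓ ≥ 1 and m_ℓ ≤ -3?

70

Per-shell orbital counts meeting the constraint:
n=4 → 1; n=5 → 3; n=6 → 6; n=7 → 10; n=8 → 15.
Orbitals: 1 + 3 + 6 + 10 + 15 = 35. Including both spin states (m_s = ±1/2) gives 2 × 35 = 70 states.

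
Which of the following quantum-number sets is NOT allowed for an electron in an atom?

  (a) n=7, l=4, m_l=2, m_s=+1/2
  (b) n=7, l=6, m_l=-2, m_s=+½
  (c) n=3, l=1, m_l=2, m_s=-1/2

(c)

(c) has |m_l| = 2 > l = 1, violating −l ≤ m_l ≤ l.
The remaining sets (a), (b) satisfy all four rules.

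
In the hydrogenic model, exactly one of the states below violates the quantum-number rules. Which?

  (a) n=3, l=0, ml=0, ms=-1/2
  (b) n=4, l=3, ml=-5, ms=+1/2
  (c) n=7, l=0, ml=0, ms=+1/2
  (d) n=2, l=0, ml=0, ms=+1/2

(b) has |ml| = 5 > l = 3, violating −l ≤ ml ≤ l.
The remaining sets (a), (c), (d) satisfy all four rules.

(b)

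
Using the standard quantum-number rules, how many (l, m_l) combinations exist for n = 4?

The n = 4 shell contains n² = 4² = 16 orbitals.

16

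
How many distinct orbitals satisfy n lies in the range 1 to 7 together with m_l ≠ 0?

112

Treat each shell separately and count matching orbitals:
n=2 → 2; n=3 → 6; n=4 → 12; n=5 → 20; n=6 → 30; n=7 → 42.
Total orbitals: 2 + 6 + 12 + 20 + 30 + 42 = 112.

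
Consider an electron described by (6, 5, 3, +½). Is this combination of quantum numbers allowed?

n = 6 is a positive integer. ℓ = 5 satisfies 0 ≤ ℓ ≤ n−1 = 5. m_ℓ = 3 lies in the range −ℓ … +ℓ (here −5 … 5). m_s = +1/2 is one of ±1/2.
All four constraints are satisfied.

Valid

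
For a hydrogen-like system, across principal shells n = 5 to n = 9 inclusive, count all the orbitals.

Shell n has n² orbitals: 5²=25 + 6²=36 + 7²=49 + 8²=64 + 9²=81 = 255 orbitals.

255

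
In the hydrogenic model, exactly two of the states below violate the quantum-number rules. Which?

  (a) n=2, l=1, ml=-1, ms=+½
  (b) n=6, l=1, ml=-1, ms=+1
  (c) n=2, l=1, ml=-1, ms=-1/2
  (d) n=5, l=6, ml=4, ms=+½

(b) and (d)

(b) has ms = +1, but an electron's spin must be ±1/2.
(d) has l = 6 ≥ n = 5, violating 0 ≤ l ≤ n−1.
The remaining sets (a), (c) satisfy all four rules.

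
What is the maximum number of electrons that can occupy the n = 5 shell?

50

A shell holds 2n² electrons: 2 × 5² = 2 × 25 = 50.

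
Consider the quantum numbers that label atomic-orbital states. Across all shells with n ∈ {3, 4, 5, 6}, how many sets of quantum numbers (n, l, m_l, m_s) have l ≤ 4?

Per-shell orbital counts meeting the constraint:
n=3 → 9; n=4 → 16; n=5 → 25; n=6 → 25.
Orbitals: 9 + 16 + 25 + 25 = 75. Including both spin states (m_s = ±1/2) gives 2 × 75 = 150 states.

150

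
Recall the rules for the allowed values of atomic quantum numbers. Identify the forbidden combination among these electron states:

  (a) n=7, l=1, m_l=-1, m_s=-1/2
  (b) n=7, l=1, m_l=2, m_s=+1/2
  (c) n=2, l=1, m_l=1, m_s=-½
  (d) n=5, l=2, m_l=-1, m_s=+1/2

(b) has |m_l| = 2 > l = 1, violating −l ≤ m_l ≤ l.
The remaining sets (a), (c), (d) satisfy all four rules.

(b)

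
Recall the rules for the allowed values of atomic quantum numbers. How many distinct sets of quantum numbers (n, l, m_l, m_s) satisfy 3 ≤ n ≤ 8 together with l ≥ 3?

Go shell by shell, enumerating (l, m_l) with l ≥ 3:
n=4 → 7; n=5 → 16; n=6 → 27; n=7 → 40; n=8 → 55.
Orbitals: 7 + 16 + 27 + 40 + 55 = 145. Including both spin states (m_s = ±1/2) gives 2 × 145 = 290 states.

290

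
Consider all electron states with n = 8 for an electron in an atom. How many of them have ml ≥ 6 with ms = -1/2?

3

The n = 8 shell has l = 0 through 7; check each.
Orbitals with ml ≥ 6, by l: l=6 → 1; l=7 → 2.
Orbitals: 1 + 2 = 3. With ms fixed to a single value there is one state per orbital, giving 3 states.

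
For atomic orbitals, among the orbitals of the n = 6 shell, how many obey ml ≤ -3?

The n = 6 shell has l = 0 through 5; check each.
Per l-value: l=3 → 1; l=4 → 2; l=5 → 3.
Total orbitals: 1 + 2 + 3 = 6.

6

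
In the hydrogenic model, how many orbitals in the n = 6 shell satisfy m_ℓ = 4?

2

With n = 6 the allowed ℓ are 0, 1, …, 5.
The (ℓ, m_ℓ) pairs meeting m_ℓ = 4 give: ℓ=4 → 1; ℓ=5 → 1.
Total orbitals: 1 + 1 = 2.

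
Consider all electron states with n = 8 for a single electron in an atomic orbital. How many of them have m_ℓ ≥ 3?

30

With n = 8 the allowed ℓ are 0, 1, …, 7.
Per ℓ-value: ℓ=3 → 1; ℓ=4 → 2; ℓ=5 → 3; ℓ=6 → 4; ℓ=7 → 5.
Orbitals: 1 + 2 + 3 + 4 + 5 = 15. Each orbital carries two spin states, so 15 × 2 = 30 states.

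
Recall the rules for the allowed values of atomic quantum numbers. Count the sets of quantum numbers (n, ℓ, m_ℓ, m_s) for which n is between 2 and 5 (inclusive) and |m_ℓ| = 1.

40

Work shell by shell — for each n, count the (ℓ, m_ℓ) pairs that satisfy |m_ℓ| = 1:
n=2 → 2; n=3 → 4; n=4 → 6; n=5 → 8.
Orbitals: 2 + 4 + 6 + 8 = 20. Including both spin states (m_s = ±1/2) gives 2 × 20 = 40 states.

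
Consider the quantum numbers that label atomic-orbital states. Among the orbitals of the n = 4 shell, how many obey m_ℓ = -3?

1

Go through ℓ = 0, …, 3 (the values permitted for n = 4).
Per ℓ-value: ℓ=3 → 1.
Total orbitals: 1.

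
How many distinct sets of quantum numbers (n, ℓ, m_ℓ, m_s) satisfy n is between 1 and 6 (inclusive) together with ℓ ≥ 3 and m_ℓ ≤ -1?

44

For each n in the range, tally the orbitals obeying ℓ ≥ 3 and m_ℓ ≤ -1:
n=4 → 3; n=5 → 7; n=6 → 12.
Orbitals: 3 + 7 + 12 = 22. Including both spin states (m_s = ±1/2) gives 2 × 22 = 44 states.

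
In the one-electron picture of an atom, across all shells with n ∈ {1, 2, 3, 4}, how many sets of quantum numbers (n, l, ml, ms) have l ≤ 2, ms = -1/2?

23

Go shell by shell, enumerating (l, ml) with l ≤ 2:
n=1 → 1; n=2 → 4; n=3 → 9; n=4 → 9.
Orbitals: 1 + 4 + 9 + 9 = 23. With ms fixed to -1/2 there is one state per orbital, so 23 states.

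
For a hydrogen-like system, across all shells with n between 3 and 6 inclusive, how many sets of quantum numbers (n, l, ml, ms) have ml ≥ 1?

Work shell by shell — for each n, count the (l, ml) pairs that satisfy ml ≥ 1:
n=3 → 3; n=4 → 6; n=5 → 10; n=6 → 15.
Orbitals: 3 + 6 + 10 + 15 = 34. Including both spin states (ms = ±1/2) gives 2 × 34 = 68 states.

68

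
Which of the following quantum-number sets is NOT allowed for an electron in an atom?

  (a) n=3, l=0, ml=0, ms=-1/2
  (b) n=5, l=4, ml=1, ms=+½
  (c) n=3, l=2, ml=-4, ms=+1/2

(c)

(c) has |ml| = 4 > l = 2, violating −l ≤ ml ≤ l.
The remaining sets (a), (b) satisfy all four rules.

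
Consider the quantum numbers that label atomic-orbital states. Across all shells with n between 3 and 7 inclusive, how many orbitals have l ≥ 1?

130

Count contributing orbitals for each principal shell:
n=3 → 8; n=4 → 15; n=5 → 24; n=6 → 35; n=7 → 48.
Total orbitals: 8 + 15 + 24 + 35 + 48 = 130.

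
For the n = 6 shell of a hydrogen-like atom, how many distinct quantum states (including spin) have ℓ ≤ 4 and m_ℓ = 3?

Go through ℓ = 0, …, 5 (the values permitted for n = 6).
Per ℓ-value: ℓ=3 → 1; ℓ=4 → 1.
Orbitals: 1 + 1 = 2. Each orbital carries two spin states, so 2 × 2 = 4 states.

4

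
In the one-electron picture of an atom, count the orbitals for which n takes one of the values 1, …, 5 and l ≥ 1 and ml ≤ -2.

10

Count contributing orbitals for each principal shell:
n=3 → 1; n=4 → 3; n=5 → 6.
Total orbitals: 1 + 3 + 6 = 10.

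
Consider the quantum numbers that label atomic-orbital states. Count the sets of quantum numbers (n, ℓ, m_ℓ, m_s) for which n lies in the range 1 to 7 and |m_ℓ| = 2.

Per-shell orbital counts meeting the constraint:
n=3 → 2; n=4 → 4; n=5 → 6; n=6 → 8; n=7 → 10.
Orbitals: 2 + 4 + 6 + 8 + 10 = 30. Including both spin states (m_s = ±1/2) gives 2 × 30 = 60 states.

60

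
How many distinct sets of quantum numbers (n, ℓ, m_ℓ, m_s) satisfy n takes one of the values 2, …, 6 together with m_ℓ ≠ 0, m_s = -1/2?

Work shell by shell — for each n, count the (ℓ, m_ℓ) pairs that satisfy m_ℓ ≠ 0:
n=2 → 2; n=3 → 6; n=4 → 12; n=5 → 20; n=6 → 30.
Orbitals: 2 + 6 + 12 + 20 + 30 = 70. With m_s fixed to -1/2 there is one state per orbital, so 70 states.

70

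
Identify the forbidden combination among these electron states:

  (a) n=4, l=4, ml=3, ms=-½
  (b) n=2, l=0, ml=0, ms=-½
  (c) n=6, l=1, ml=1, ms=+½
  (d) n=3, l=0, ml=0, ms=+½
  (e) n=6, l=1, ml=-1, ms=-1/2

(a)

(a) has l = 4 ≥ n = 4, violating 0 ≤ l ≤ n−1.
The remaining sets (b), (c), (d), (e) satisfy all four rules.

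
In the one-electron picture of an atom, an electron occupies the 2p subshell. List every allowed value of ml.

-1, 0, 1

The 2p subshell has l = 1, and ml takes every integer from −l to +l. With l = 1 that gives the 3 values -1, 0, 1.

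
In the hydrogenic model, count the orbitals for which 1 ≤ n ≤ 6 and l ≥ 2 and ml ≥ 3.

10

Go shell by shell, enumerating (l, ml) with l ≥ 2 and ml ≥ 3:
n=4 → 1; n=5 → 3; n=6 → 6.
Total orbitals: 1 + 3 + 6 = 10.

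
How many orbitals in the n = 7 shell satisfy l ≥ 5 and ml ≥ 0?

Contributions: l=5 → 6; l=6 → 7.
Total orbitals: 6 + 7 = 13.

13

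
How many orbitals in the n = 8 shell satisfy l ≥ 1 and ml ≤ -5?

With n = 8 the allowed l are 0, 1, …, 7.
Per l-value: l=5 → 1; l=6 → 2; l=7 → 3.
Total orbitals: 1 + 2 + 3 = 6.

6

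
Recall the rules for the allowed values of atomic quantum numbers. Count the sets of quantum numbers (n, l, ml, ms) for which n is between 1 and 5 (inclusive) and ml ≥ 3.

8

Per-shell orbital counts meeting the constraint:
n=4 → 1; n=5 → 3.
Orbitals: 1 + 3 = 4. Including both spin states (ms = ±1/2) gives 2 × 4 = 8 states.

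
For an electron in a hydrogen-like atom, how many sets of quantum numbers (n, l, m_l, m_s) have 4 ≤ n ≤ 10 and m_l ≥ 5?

70

Go shell by shell, enumerating (l, m_l) with m_l ≥ 5:
n=6 → 1; n=7 → 3; n=8 → 6; n=9 → 10; n=10 → 15.
Orbitals: 1 + 3 + 6 + 10 + 15 = 35. Including both spin states (m_s = ±1/2) gives 2 × 35 = 70 states.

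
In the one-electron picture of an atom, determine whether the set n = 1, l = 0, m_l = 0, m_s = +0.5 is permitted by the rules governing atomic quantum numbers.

Yes

n = 1 is a positive integer. l = 0 satisfies 0 ≤ l ≤ n−1 = 0. m_l = 0 lies in the range −l … +l (here 0). m_s = +1/2 is one of ±1/2.
All four constraints are satisfied.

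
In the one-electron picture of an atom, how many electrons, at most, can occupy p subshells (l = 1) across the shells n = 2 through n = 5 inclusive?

24

A p subshell (l = 1) exists for every n ≥ 2, so shells n = 2, 3, 4, 5 each contribute one — 4 subshells.
Since each p subshell holds 2(2·1+1) = 6 electrons, the total is 4 × 6 = 24.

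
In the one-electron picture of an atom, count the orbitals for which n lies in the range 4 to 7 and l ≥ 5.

Per-shell orbital counts meeting the constraint:
n=6 → 11; n=7 → 24.
Total orbitals: 11 + 24 = 35.

35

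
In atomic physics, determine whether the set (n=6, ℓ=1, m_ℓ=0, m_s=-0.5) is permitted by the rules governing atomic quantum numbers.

n = 6 is a positive integer. ℓ = 1 satisfies 0 ≤ ℓ ≤ n−1 = 5. m_ℓ = 0 lies in the range −ℓ … +ℓ (here −1 … 1). m_s = -1/2 is one of ±1/2.
All four constraints are satisfied.

Valid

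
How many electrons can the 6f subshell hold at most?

A subshell with ℓ = 3 has 2ℓ+1 = 7 orbitals, each holding 2 electrons (spin ±1/2), so 7 × 2 = 14.

14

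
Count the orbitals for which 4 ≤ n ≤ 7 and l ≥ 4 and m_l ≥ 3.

Count contributing orbitals for each principal shell:
n=5 → 2; n=6 → 5; n=7 → 9.
Total orbitals: 2 + 5 + 9 = 16.

16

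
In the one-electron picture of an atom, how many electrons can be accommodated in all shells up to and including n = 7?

Total orbitals = 1² + 2² + 3² + 4² + 5² + 6² + 7² = 140. Doubling for spin gives 280 electrons.

280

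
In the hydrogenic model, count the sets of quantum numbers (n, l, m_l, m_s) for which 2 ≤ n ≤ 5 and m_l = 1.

20

Treat each shell separately and count matching orbitals:
n=2 → 1; n=3 → 2; n=4 → 3; n=5 → 4.
Orbitals: 1 + 2 + 3 + 4 = 10. Including both spin states (m_s = ±1/2) gives 2 × 10 = 20 states.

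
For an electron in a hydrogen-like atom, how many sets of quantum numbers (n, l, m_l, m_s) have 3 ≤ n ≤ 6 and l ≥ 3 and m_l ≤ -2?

For each n in the range, tally the orbitals obeying l ≥ 3 and m_l ≤ -2:
n=4 → 2; n=5 → 5; n=6 → 9.
Orbitals: 2 + 5 + 9 = 16. Including both spin states (m_s = ±1/2) gives 2 × 16 = 32 states.

32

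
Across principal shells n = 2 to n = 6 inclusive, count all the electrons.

Shell n has n² orbitals: 2²=4 + 3²=9 + 4²=16 + 5²=25 + 6²=36 = 90 orbitals.
Two spin states per orbital: 2 × 90 = 180 electrons.

180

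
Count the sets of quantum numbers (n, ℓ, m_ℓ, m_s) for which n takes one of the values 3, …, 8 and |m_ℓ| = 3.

Work shell by shell — for each n, count the (ℓ, m_ℓ) pairs that satisfy |m_ℓ| = 3:
n=4 → 2; n=5 → 4; n=6 → 6; n=7 → 8; n=8 → 10.
Orbitals: 2 + 4 + 6 + 8 + 10 = 30. Including both spin states (m_s = ±1/2) gives 2 × 30 = 60 states.

60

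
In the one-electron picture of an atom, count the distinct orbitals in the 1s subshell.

1

A subshell has 2ℓ+1 orbitals; with ℓ = 0, that's 1.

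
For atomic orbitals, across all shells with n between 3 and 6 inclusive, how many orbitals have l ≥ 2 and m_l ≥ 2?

20

Per-shell orbital counts meeting the constraint:
n=3 → 1; n=4 → 3; n=5 → 6; n=6 → 10.
Total orbitals: 1 + 3 + 6 + 10 = 20.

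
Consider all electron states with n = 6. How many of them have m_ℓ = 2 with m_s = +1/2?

For n = 6, ℓ ranges over 0 … 5.
Orbitals with m_ℓ = 2, by ℓ: ℓ=2 → 1; ℓ=3 → 1; ℓ=4 → 1; ℓ=5 → 1.
Orbitals: 1 + 1 + 1 + 1 = 4. With m_s fixed to a single value there is one state per orbital, giving 4 states.

4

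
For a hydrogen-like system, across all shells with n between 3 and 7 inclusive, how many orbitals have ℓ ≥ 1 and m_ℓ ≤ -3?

Work shell by shell — for each n, count the (ℓ, m_ℓ) pairs that satisfy ℓ ≥ 1 and m_ℓ ≤ -3:
n=4 → 1; n=5 → 3; n=6 → 6; n=7 → 10.
Total orbitals: 1 + 3 + 6 + 10 = 20.

20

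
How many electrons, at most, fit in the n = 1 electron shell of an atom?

2

A shell holds 2n² electrons: 2 × 1² = 2 × 1 = 2.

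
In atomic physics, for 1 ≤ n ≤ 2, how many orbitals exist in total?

5

Total orbitals = 1² + 2² = 5.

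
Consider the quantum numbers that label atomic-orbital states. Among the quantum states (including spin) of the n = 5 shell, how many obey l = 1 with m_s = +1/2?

Go through l = 0, …, 4 (the values permitted for n = 5).
Contributions: l=1 → 3.
Orbitals: 3. With m_s fixed to a single value there is one state per orbital, giving 3 states.

3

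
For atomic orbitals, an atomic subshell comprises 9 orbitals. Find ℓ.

ℓ = 4

2ℓ+1 = 9 gives ℓ = 4.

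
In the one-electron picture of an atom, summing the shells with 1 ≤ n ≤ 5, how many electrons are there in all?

Shell n has n² orbitals: 1²=1 + 2²=4 + 3²=9 + 4²=16 + 5²=25 = 55 orbitals.
Two spin states per orbital: 2 × 55 = 110 electrons.

110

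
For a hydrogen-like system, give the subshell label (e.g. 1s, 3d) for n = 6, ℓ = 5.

6h

ℓ = 5 corresponds to the letter 'h', so the subshell is 6h.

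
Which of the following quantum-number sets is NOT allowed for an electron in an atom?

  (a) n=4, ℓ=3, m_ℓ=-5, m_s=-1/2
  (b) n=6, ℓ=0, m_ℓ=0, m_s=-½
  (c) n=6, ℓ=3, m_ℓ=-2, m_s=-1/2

(a)

(a) has |m_ℓ| = 5 > ℓ = 3, violating −ℓ ≤ m_ℓ ≤ ℓ.
The remaining sets (b), (c) satisfy all four rules.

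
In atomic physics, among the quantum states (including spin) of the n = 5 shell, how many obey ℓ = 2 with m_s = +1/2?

Orbitals with ℓ = 2, by ℓ: ℓ=2 → 5.
Orbitals: 5. With m_s fixed to a single value there is one state per orbital, giving 5 states.

5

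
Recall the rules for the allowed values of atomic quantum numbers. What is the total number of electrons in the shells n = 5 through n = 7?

220

Shell n has n² orbitals: 5²=25 + 6²=36 + 7²=49 = 110 orbitals.
Two spin states per orbital: 2 × 110 = 220 electrons.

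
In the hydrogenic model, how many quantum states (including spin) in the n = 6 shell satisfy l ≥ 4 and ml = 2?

4

The n = 6 shell has l = 0 through 5; check each.
Orbitals with l ≥ 4 and ml = 2, by l: l=4 → 1; l=5 → 1.
Orbitals: 1 + 1 = 2. Each orbital carries two spin states, so 2 × 2 = 4 states.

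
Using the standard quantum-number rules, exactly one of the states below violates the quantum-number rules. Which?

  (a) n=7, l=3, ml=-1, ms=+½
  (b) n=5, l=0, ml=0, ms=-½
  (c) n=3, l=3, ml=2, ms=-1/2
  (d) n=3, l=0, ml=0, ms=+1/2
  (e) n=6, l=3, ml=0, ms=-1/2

(c)

(c) has l = 3 ≥ n = 3, violating 0 ≤ l ≤ n−1.
The remaining sets (a), (b), (d), (e) satisfy all four rules.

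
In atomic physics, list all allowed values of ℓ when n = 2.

0, 1

ℓ is an integer with 0 ≤ ℓ ≤ n−1, so for n = 2: ℓ = 0, 1.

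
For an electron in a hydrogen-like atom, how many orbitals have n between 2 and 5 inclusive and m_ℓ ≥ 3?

4

Treat each shell separately and count matching orbitals:
n=4 → 1; n=5 → 3.
Total orbitals: 1 + 3 = 4.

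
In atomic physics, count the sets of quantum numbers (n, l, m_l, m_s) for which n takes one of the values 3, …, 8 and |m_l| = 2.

84

Treat each shell separately and count matching orbitals:
n=3 → 2; n=4 → 4; n=5 → 6; n=6 → 8; n=7 → 10; n=8 → 12.
Orbitals: 2 + 4 + 6 + 8 + 10 + 12 = 42. Including both spin states (m_s = ±1/2) gives 2 × 42 = 84 states.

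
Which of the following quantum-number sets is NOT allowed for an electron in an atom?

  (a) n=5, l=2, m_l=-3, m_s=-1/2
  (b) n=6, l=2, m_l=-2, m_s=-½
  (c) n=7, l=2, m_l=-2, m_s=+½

(a) has |m_l| = 3 > l = 2, violating −l ≤ m_l ≤ l.
The remaining sets (b), (c) satisfy all four rules.

(a)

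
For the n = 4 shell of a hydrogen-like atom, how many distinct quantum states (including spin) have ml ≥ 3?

2

Orbitals with ml ≥ 3, by l: l=3 → 1.
Orbitals: 1. Each orbital carries two spin states, so 1 × 2 = 2 states.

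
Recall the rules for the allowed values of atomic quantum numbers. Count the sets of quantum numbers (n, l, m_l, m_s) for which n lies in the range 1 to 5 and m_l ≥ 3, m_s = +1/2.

4

Treat each shell separately and count matching orbitals:
n=4 → 1; n=5 → 3.
Orbitals: 1 + 3 = 4. With m_s fixed to +1/2 there is one state per orbital, so 4 states.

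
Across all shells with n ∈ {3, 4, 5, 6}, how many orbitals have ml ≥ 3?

Treat each shell separately and count matching orbitals:
n=4 → 1; n=5 → 3; n=6 → 6.
Total orbitals: 1 + 3 + 6 = 10.

10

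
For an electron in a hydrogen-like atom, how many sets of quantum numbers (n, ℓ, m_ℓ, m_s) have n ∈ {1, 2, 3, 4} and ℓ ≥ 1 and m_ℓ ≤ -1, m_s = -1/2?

10

For each n in the range, tally the orbitals obeying ℓ ≥ 1 and m_ℓ ≤ -1:
n=2 → 1; n=3 → 3; n=4 → 6.
Orbitals: 1 + 3 + 6 = 10. With m_s fixed to -1/2 there is one state per orbital, so 10 states.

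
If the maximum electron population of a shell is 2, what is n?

n = 1

2n² = 2 ⇒ n² = 1 ⇒ n = 1.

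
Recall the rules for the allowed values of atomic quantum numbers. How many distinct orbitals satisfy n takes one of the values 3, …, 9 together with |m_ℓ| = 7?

6

For each n in the range, tally the orbitals obeying |m_ℓ| = 7:
n=8 → 2; n=9 → 4.
Total orbitals: 2 + 4 = 6.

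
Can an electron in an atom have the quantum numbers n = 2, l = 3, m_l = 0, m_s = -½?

The orbital quantum number must satisfy 0 ≤ l ≤ n−1. With n = 2 the allowed l values are 0, 1, so l = 3 is out of range.

Not allowed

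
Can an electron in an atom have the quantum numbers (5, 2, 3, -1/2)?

Invalid

The magnetic quantum number must satisfy −ℓ ≤ m_ℓ ≤ ℓ. With ℓ = 2, m_ℓ can only be -2, -1, 0, 1, 2, so m_ℓ = 3 is forbidden.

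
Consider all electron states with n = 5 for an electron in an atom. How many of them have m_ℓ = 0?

10

Go through ℓ = 0, …, 4 (the values permitted for n = 5).
Per ℓ-value: ℓ=0 → 1; ℓ=1 → 1; ℓ=2 → 1; ℓ=3 → 1; ℓ=4 → 1.
Orbitals: 1 + 1 + 1 + 1 + 1 = 5. Each orbital carries two spin states, so 5 × 2 = 10 states.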